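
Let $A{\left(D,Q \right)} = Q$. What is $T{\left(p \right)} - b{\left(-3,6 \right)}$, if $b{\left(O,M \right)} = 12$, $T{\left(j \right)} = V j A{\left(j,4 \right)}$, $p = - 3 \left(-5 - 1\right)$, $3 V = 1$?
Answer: $12$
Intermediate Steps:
$V = \frac{1}{3}$ ($V = \frac{1}{3} \cdot 1 = \frac{1}{3} \approx 0.33333$)
$p = 18$ ($p = \left(-3\right) \left(-6\right) = 18$)
$T{\left(j \right)} = \frac{4 j}{3}$ ($T{\left(j \right)} = \frac{j}{3} \cdot 4 = \frac{4 j}{3}$)
$T{\left(p \right)} - b{\left(-3,6 \right)} = \frac{4}{3} \cdot 18 - 12 = 24 - 12 = 12$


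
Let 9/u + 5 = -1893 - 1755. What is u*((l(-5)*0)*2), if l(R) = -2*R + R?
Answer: 0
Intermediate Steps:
l(R) = -R
u = -9/3653 (u = 9/(-5 + (-1893 - 1755)) = 9/(-5 - 3648) = 9/(-3653) = 9*(-1/3653) = -9/3653 ≈ -0.0024637)
u*((l(-5)*0)*2) = -9*-1*(-5)*0*2/3653 = -9*5*0*2/3653 = -0*2 = -9/3653*0 = 0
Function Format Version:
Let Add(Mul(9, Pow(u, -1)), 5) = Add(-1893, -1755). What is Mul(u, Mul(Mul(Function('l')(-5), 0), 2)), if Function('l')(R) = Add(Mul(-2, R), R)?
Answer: 0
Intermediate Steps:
Function('l')(R) = Mul(-1, R)
u = Rational(-9, 3653) (u = Mul(9, Pow(Add(-5, Add(-1893, -1755)), -1)) = Mul(9, Pow(Add(-5, -3648), -1)) = Mul(9, Pow(-3653, -1)) = Mul(9, Rational(-1, 3653)) = Rational(-9, 3653) ≈ -0.0024637)
Mul(u, Mul(Mul(Function('l')(-5), 0), 2)) = Mul(Rational(-9, 3653), Mul(Mul(Mul(-1, -5), 0), 2)) = Mul(Rational(-9, 3653), Mul(Mul(5, 0), 2)) = Mul(Rational(-9, 3653), Mul(0, 2)) = Mul(Rational(-9, 3653), 0) = 0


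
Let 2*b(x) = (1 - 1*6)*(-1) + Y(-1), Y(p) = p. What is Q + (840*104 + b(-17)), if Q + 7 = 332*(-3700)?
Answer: -1141045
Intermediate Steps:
Q = -1228407 (Q = -7 + 332*(-3700) = -7 - 1228400 = -1228407)
b(x) = 2 (b(x) = ((1 - 1*6)*(-1) - 1)/2 = ((1 - 6)*(-1) - 1)/2 = (-5*(-1) - 1)/2 = (5 - 1)/2 = (1/2)*4 = 2)
Q + (840*104 + b(-17)) = -1228407 + (840*104 + 2) = -1228407 + (87360 + 2) = -1228407 + 87362 = -1141045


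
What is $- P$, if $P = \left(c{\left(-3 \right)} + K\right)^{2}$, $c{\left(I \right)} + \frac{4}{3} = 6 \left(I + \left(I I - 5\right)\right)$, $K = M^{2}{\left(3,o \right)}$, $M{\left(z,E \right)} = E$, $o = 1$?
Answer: $- \frac{289}{9} \approx -32.111$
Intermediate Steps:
$K = 1$ ($K = 1^{2} = 1$)
$c{\left(I \right)} = - \frac{94}{3} + 6 I + 6 I^{2}$ ($c{\left(I \right)} = - \frac{4}{3} + 6 \left(I + \left(I I - 5\right)\right) = - \frac{4}{3} + 6 \left(I + \left(I^{2} - 5\right)\right) = - \frac{4}{3} + 6 \left(I + \left(-5 + I^{2}\right)\right) = - \frac{4}{3} + 6 \left(-5 + I + I^{2}\right) = - \frac{4}{3} + \left(-30 + 6 I + 6 I^{2}\right) = - \frac{94}{3} + 6 I + 6 I^{2}$)
$P = \frac{289}{9}$ ($P = \left(\left(- \frac{94}{3} + 6 \left(-3\right) + 6 \left(-3\right)^{2}\right) + 1\right)^{2} = \left(\left(- \frac{94}{3} - 18 + 6 \cdot 9\right) + 1\right)^{2} = \left(\left(- \frac{94}{3} - 18 + 54\right) + 1\right)^{2} = \left(\frac{14}{3} + 1\right)^{2} = \left(\frac{17}{3}\right)^{2} = \frac{289}{9} \approx 32.111$)
$- P = \left(-1\right) \frac{289}{9} = - \frac{289}{9}$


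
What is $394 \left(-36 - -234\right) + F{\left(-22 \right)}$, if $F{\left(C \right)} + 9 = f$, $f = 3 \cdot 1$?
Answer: $78006$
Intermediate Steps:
$f = 3$
$F{\left(C \right)} = -6$ ($F{\left(C \right)} = -9 + 3 = -6$)
$394 \left(-36 - -234\right) + F{\left(-22 \right)} = 394 \left(-36 - -234\right) - 6 = 394 \left(-36 + 234\right) - 6 = 394 \cdot 198 - 6 = 78012 - 6 = 78006$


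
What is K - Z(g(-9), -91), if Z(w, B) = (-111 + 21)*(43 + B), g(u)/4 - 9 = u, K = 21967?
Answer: 17647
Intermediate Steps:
g(u) = 36 + 4*u
Z(w, B) = -3870 - 90*B (Z(w, B) = -90*(43 + B) = -3870 - 90*B)
K - Z(g(-9), -91) = 21967 - (-3870 - 90*(-91)) = 21967 - (-3870 + 8190) = 21967 - 1*4320 = 21967 - 4320 = 17647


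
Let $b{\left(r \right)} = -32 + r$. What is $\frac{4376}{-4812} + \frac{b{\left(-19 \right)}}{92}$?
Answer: $- \frac{162001}{110676} \approx -1.4637$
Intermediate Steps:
$\frac{4376}{-4812} + \frac{b{\left(-19 \right)}}{92} = \frac{4376}{-4812} + \frac{-32 - 19}{92} = 4376 \left(- \frac{1}{4812}\right) - \frac{51}{92} = - \frac{1094}{1203} - \frac{51}{92} = - \frac{162001}{110676}$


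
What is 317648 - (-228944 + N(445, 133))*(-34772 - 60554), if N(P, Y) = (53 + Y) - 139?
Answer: -21819517774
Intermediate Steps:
N(P, Y) = -86 + Y
317648 - (-228944 + N(445, 133))*(-34772 - 60554) = 317648 - (-228944 + (-86 + 133))*(-34772 - 60554) = 317648 - (-228944 + 47)*(-95326) = 317648 - (-228897)*(-95326) = 317648 - 1*21819835422 = 317648 - 21819835422 = -21819517774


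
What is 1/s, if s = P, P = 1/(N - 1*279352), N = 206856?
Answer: -72496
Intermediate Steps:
P = -1/72496 (P = 1/(206856 - 1*279352) = 1/(206856 - 279352) = 1/(-72496) = -1/72496 ≈ -1.3794e-5)
s = -1/72496 ≈ -1.3794e-5
1/s = 1/(-1/72496) = -72496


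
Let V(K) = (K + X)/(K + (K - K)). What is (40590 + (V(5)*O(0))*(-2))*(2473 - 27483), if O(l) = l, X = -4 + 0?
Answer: -1015155900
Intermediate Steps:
X = -4
V(K) = (-4 + K)/K (V(K) = (K - 4)/(K + (K - K)) = (-4 + K)/(K + 0) = (-4 + K)/K)
(40590 + (V(5)*O(0))*(-2))*(2473 - 27483) = (40590 + (((-4 + 5)/5)*0)*(-2))*(2473 - 27483) = (40590 + (((⅕)*1)*0)*(-2))*(-25010) = (40590 + ((⅕)*0)*(-2))*(-25010) = (40590 + 0*(-2))*(-25010) = (40590 + 0)*(-25010) = 40590*(-25010) = -1015155900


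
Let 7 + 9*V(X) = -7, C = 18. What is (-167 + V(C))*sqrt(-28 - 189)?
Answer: -1517*I*sqrt(217)/9 ≈ -2483.0*I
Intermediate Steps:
V(X) = -14/9 (V(X) = -7/9 + (1/9)*(-7) = -7/9 - 7/9 = -14/9)
(-167 + V(C))*sqrt(-28 - 189) = (-167 - 14/9)*sqrt(-28 - 189) = -1517*I*sqrt(217)/9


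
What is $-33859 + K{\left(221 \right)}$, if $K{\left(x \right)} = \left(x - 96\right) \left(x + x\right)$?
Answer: $21391$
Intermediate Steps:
$K{\left(x \right)} = 2 x \left(-96 + x\right)$ ($K{\left(x \right)} = \left(-96 + x\right) 2 x = 2 x \left(-96 + x\right)$)
$-33859 + K{\left(221 \right)} = -33859 + 2 \cdot 221 \left(-96 + 221\right) = -33859 + 2 \cdot 221 \cdot 125 = -33859 + 55250 = 21391$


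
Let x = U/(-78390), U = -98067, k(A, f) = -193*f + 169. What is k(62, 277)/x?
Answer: -1392519960/32689 ≈ -42599.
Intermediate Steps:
k(A, f) = 169 - 193*f
x = 32689/26130 (x = -98067/(-78390) = -98067*(-1/78390) = 32689/26130 ≈ 1.2510)
k(62, 277)/x = (169 - 193*277)/(32689/26130) = (169 - 53461)*(26130/32689) = -53292*26130/32689 = -1392519960/32689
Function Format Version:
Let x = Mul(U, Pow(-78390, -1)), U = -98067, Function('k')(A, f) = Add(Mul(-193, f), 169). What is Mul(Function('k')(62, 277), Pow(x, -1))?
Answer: Rational(-1392519960, 32689) ≈ -42599.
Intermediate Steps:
Function('k')(A, f) = Add(169, Mul(-193, f))
x = Rational(32689, 26130) (x = Mul(-98067, Pow(-78390, -1)) = Mul(-98067, Rational(-1, 78390)) = Rational(32689, 26130) ≈ 1.2510)
Mul(Function('k')(62, 277), Pow(x, -1)) = Mul(Add(169, Mul(-193, 277)), Pow(Rational(32689, 26130), -1)) = Mul(Add(169, -53461), Rational(26130, 32689)) = Mul(-53292, Rational(26130, 32689)) = Rational(-1392519960, 32689)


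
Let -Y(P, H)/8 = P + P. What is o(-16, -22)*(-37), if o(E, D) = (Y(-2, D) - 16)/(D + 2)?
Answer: 148/5 ≈ 29.600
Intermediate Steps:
Y(P, H) = -16*P (Y(P, H) = -8*(P + P) = -16*P)
o(E, D) = 16/(2 + D) (o(E, D) = (-16*(-2) - 16)/(D + 2) = (32 - 16)/(2 + D) = 16/(2 + D))
o(-16, -22)*(-37) = (16/(2 - 22))*(-37) = (16/(-20))*(-37) = (16*(-1/20))*(-37) = -⅘*(-37) = 148/5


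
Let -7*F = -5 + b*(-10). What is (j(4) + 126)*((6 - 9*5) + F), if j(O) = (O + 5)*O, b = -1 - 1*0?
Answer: -45036/7 ≈ -6433.7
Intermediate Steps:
b = -1 (b = -1 + 0 = -1)
j(O) = O*(5 + O) (j(O) = (5 + O)*O = O*(5 + O))
F = -5/7 (F = -(-5 - 1*(-10))/7 = -(-5 + 10)/7 = -⅐*5 = -5/7 ≈ -0.71429)
(j(4) + 126)*((6 - 9*5) + F) = (4*(5 + 4) + 126)*((6 - 9*5) - 5/7) = (4*9 + 126)*((6 - 45) - 5/7) = (36 + 126)*(-39 - 5/7) = 162*(-278/7) = -45036/7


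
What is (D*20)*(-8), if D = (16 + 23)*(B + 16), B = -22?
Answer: 37440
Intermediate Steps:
D = -234 (D = (16 + 23)*(-22 + 16) = 39*(-6) = -234)
(D*20)*(-8) = -234*20*(-8) = -4680*(-8) = 37440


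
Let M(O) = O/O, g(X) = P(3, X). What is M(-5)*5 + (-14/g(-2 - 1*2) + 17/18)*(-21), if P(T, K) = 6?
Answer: 205/6 ≈ 34.167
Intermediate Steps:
g(X) = 6
M(O) = 1
M(-5)*5 + (-14/g(-2 - 1*2) + 17/18)*(-21) = 1*5 + (-14/6 + 17/18)*(-21) = 5 + (-14*⅙ + 17*(1/18))*(-21) = 5 + (-7/3 + 17/18)*(-21) = 5 - 25/18*(-21) = 5 + 175/6 = 205/6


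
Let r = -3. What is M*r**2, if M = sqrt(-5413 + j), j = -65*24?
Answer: 9*I*sqrt(6973) ≈ 751.54*I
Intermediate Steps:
j = -1560
M = I*sqrt(6973) (M = sqrt(-5413 - 1560) = sqrt(-6973) = I*sqrt(6973) ≈ 83.505*I)
M*r**2 = (I*sqrt(6973))*(-3)**2 = (I*sqrt(6973))*9 = 9*I*sqrt(6973)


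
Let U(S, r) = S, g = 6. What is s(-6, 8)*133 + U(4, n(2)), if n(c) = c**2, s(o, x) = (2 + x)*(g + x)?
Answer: 18624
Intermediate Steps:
s(o, x) = (2 + x)*(6 + x)
s(-6, 8)*133 + U(4, n(2)) = (12 + 8**2 + 8*8)*133 + 4 = (12 + 64 + 64)*133 + 4 = 140*133 + 4 = 18620 + 4 = 18624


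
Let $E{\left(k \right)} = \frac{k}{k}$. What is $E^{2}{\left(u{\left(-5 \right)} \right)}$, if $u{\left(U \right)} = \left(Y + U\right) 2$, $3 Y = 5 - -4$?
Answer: $1$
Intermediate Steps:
$Y = 3$ ($Y = \frac{5 - -4}{3} = \frac{5 + 4}{3} = \frac{1}{3} \cdot 9 = 3$)
$u{\left(U \right)} = 6 + 2 U$ ($u{\left(U \right)} = \left(3 + U\right) 2 = 6 + 2 U$)
$E{\left(k \right)} = 1$
$E^{2}{\left(u{\left(-5 \right)} \right)} = 1^{2} = 1$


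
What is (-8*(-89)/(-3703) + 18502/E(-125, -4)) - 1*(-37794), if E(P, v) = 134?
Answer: 9410937943/248101 ≈ 37932.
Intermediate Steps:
(-8*(-89)/(-3703) + 18502/E(-125, -4)) - 1*(-37794) = (-8*(-89)/(-3703) + 18502/134) - 1*(-37794) = (712*(-1/3703) + 18502*(1/134)) + 37794 = (-712/3703 + 9251/67) + 37794 = 34208749/248101 + 37794 = 9410937943/248101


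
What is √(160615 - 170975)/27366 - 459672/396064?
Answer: -57459/49508 + I*√2590/13683 ≈ -1.1606 + 0.0037194*I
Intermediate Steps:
√(160615 - 170975)/27366 - 459672/396064 = √(-10360)*(1/27366) - 459672*1/396064 = (2*I*√2590)*(1/27366) - 57459/49508 = I*√2590/13683 - 57459/49508 = -57459/49508 + I*√2590/13683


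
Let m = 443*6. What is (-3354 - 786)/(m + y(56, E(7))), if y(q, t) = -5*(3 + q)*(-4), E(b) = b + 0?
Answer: -2070/1919 ≈ -1.0787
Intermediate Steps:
E(b) = b
y(q, t) = 60 + 20*q (y(q, t) = -5*(-12 - 4*q) = 60 + 20*q)
m = 2658
(-3354 - 786)/(m + y(56, E(7))) = (-3354 - 786)/(2658 + (60 + 20*56)) = -4140/(2658 + (60 + 1120)) = -4140/(2658 + 1180) = -4140/3838 = -4140*1/3838 = -2070/1919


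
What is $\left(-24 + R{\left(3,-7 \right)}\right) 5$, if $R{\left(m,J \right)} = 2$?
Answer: $-110$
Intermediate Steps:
$\left(-24 + R{\left(3,-7 \right)}\right) 5 = \left(-24 + 2\right) 5 = \left(-22\right) 5 = -110$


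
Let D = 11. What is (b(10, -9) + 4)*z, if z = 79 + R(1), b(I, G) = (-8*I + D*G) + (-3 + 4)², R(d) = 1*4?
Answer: -14442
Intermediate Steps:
R(d) = 4
b(I, G) = 1 - 8*I + 11*G (b(I, G) = (-8*I + 11*G) + (-3 + 4)² = (-8*I + 11*G) + 1² = (-8*I + 11*G) + 1 = 1 - 8*I + 11*G)
z = 83 (z = 79 + 4 = 83)
(b(10, -9) + 4)*z = ((1 - 8*10 + 11*(-9)) + 4)*83 = ((1 - 80 - 99) + 4)*83 = (-178 + 4)*83 = -174*83 = -14442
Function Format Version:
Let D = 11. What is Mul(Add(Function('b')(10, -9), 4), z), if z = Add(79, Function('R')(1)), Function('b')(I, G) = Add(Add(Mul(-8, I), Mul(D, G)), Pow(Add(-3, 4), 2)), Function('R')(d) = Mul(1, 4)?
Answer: -14442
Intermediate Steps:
Function('R')(d) = 4
Function('b')(I, G) = Add(1, Mul(-8, I), Mul(11, G)) (Function('b')(I, G) = Add(Add(Mul(-8, I), Mul(11, G)), Pow(Add(-3, 4), 2)) = Add(Add(Mul(-8, I), Mul(11, G)), Pow(1, 2)) = Add(Add(Mul(-8, I), Mul(11, G)), 1) = Add(1, Mul(-8, I), Mul(11, G)))
z = 83 (z = Add(79, 4) = 83)
Mul(Add(Function('b')(10, -9), 4), z) = Mul(Add(Add(1, Mul(-8, 10), Mul(11, -9)), 4), 83) = Mul(Add(Add(1, -80, -99), 4), 83) = Mul(Add(-178, 4), 83) = Mul(-174, 83) = -14442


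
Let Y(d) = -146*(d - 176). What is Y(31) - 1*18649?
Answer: 2521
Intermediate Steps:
Y(d) = 25696 - 146*d (Y(d) = -146*(-176 + d) = 25696 - 146*d)
Y(31) - 1*18649 = (25696 - 146*31) - 1*18649 = (25696 - 4526) - 18649 = 21170 - 18649 = 2521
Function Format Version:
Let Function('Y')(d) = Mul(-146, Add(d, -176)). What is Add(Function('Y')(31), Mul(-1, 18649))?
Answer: 2521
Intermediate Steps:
Function('Y')(d) = Add(25696, Mul(-146, d)) (Function('Y')(d) = Mul(-146, Add(-176, d)) = Add(25696, Mul(-146, d)))
Add(Function('Y')(31), Mul(-1, 18649)) = Add(Add(25696, Mul(-146, 31)), Mul(-1, 18649)) = Add(Add(25696, -4526), -18649) = Add(21170, -18649) = 2521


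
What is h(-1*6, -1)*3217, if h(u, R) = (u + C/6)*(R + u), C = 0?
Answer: 135114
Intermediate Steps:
h(u, R) = u*(R + u) (h(u, R) = (u + 0/6)*(R + u) = (u + 0*(⅙))*(R + u) = (u + 0)*(R + u) = u*(R + u))
h(-1*6, -1)*3217 = ((-1*6)*(-1 - 1*6))*3217 = -6*(-1 - 6)*3217 = -6*(-7)*3217 = 42*3217 = 135114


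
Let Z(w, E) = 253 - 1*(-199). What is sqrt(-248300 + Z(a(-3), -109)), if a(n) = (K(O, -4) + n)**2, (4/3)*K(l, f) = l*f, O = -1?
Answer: 2*I*sqrt(61962) ≈ 497.84*I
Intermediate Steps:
K(l, f) = 3*f*l/4 (K(l, f) = 3*(l*f)/4 = 3*(f*l)/4 = 3*f*l/4)
a(n) = (3 + n)**2 (a(n) = ((3/4)*(-4)*(-1) + n)**2 = (3 + n)**2)
Z(w, E) = 452 (Z(w, E) = 253 + 199 = 452)
sqrt(-248300 + Z(a(-3), -109)) = sqrt(-248300 + 452) = sqrt(-247848) = 2*I*sqrt(61962)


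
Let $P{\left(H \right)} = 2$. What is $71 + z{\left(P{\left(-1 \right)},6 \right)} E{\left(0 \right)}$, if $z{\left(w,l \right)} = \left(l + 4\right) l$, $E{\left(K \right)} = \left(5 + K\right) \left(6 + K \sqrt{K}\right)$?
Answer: $1871$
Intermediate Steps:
$E{\left(K \right)} = \left(5 + K\right) \left(6 + K^{\frac{3}{2}}\right)$
$z{\left(w,l \right)} = l \left(4 + l\right)$ ($z{\left(w,l \right)} = \left(4 + l\right) l = l \left(4 + l\right)$)
$71 + z{\left(P{\left(-1 \right)},6 \right)} E{\left(0 \right)} = 71 + 6 \left(4 + 6\right) \left(30 + 0^{\frac{5}{2}} + 5 \cdot 0^{\frac{3}{2}} + 6 \cdot 0\right) = 71 + 6 \cdot 10 \left(30 + 0 + 5 \cdot 0 + 0\right) = 71 + 60 \left(30 + 0 + 0 + 0\right) = 71 + 60 \cdot 30 = 71 + 1800 = 1871$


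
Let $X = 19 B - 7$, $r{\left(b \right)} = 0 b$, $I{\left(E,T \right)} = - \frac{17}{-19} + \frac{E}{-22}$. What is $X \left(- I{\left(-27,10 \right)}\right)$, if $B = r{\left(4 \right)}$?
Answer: $\frac{6209}{418} \approx 14.854$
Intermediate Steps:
$I{\left(E,T \right)} = \frac{17}{19} - \frac{E}{22}$ ($I{\left(E,T \right)} = \left(-17\right) \left(- \frac{1}{19}\right) + E \left(- \frac{1}{22}\right) = \frac{17}{19} - \frac{E}{22}$)
$r{\left(b \right)} = 0$
$B = 0$
$X = -7$ ($X = 19 \cdot 0 - 7 = 0 - 7 = -7$)
$X \left(- I{\left(-27,10 \right)}\right) = - 7 \left(- (\frac{17}{19} - - \frac{27}{22})\right) = - 7 \left(- (\frac{17}{19} + \frac{27}{22})\right) = - 7 \left(\left(-1\right) \frac{887}{418}\right) = \left(-7\right) \left(- \frac{887}{418}\right) = \frac{6209}{418}$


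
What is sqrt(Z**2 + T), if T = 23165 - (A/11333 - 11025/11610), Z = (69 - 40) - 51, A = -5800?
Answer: sqrt(202194252895299294)/2923914 ≈ 153.79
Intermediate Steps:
Z = -22 (Z = 29 - 51 = -22)
T = 67736740795/2923914 (T = 23165 - (-5800/11333 - 11025/11610) = 23165 - (-5800*1/11333 - 11025*1/11610) = 23165 - (-5800/11333 - 245/258) = 23165 - 1*(-4272985/2923914) = 23165 + 4272985/2923914 = 67736740795/2923914 ≈ 23166.)
sqrt(Z**2 + T) = sqrt((-22)**2 + 67736740795/2923914) = sqrt(484 + 67736740795/2923914) = sqrt(69151915171/2923914) = sqrt(202194252895299294)/2923914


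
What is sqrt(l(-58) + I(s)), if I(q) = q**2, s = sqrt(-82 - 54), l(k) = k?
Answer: I*sqrt(194) ≈ 13.928*I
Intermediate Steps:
s = 2*I*sqrt(34) (s = sqrt(-136) = 2*I*sqrt(34) ≈ 11.662*I)
sqrt(l(-58) + I(s)) = sqrt(-58 + (2*I*sqrt(34))**2) = sqrt(-58 - 136) = sqrt(-194) = I*sqrt(194)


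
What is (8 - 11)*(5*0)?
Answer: 0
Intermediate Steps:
(8 - 11)*(5*0) = -3*0 = 0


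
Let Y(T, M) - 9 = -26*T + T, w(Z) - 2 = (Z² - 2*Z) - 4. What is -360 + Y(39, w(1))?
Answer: -1326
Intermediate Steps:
w(Z) = -2 + Z² - 2*Z (w(Z) = 2 + ((Z² - 2*Z) - 4) = 2 + (-4 + Z² - 2*Z) = -2 + Z² - 2*Z)
Y(T, M) = 9 - 25*T (Y(T, M) = 9 + (-26*T + T) = 9 - 25*T)
-360 + Y(39, w(1)) = -360 + (9 - 25*39) = -360 + (9 - 975) = -360 - 966 = -1326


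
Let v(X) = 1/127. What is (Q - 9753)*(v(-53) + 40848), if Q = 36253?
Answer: 137473970500/127 ≈ 1.0825e+9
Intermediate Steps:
v(X) = 1/127
(Q - 9753)*(v(-53) + 40848) = (36253 - 9753)*(1/127 + 40848) = 26500*(5187697/127) = 137473970500/127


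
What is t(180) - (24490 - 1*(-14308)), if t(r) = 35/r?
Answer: -1396721/36 ≈ -38798.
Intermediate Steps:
t(180) - (24490 - 1*(-14308)) = 35/180 - (24490 - 1*(-14308)) = 35*(1/180) - (24490 + 14308) = 7/36 - 1*38798 = 7/36 - 38798 = -1396721/36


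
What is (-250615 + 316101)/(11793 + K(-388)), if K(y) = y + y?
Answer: 65486/11017 ≈ 5.9441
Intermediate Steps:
K(y) = 2*y
(-250615 + 316101)/(11793 + K(-388)) = (-250615 + 316101)/(11793 + 2*(-388)) = 65486/(11793 - 776) = 65486/11017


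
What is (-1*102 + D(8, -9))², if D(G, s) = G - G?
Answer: 10404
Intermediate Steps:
D(G, s) = 0
(-1*102 + D(8, -9))² = (-1*102 + 0)² = (-102 + 0)² = (-102)² = 10404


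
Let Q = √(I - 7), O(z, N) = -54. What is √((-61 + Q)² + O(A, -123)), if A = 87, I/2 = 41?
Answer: √(3742 - 610*√3) ≈ 51.821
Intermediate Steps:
I = 82 (I = 2*41 = 82)
Q = 5*√3 (Q = √(82 - 7) = √75 = 5*√3 ≈ 8.6602)
√((-61 + Q)² + O(A, -123)) = √((-61 + 5*√3)² - 54) = √(-54 + (-61 + 5*√3)²)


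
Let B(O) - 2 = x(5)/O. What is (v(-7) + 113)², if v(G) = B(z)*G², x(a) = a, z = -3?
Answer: 150544/9 ≈ 16727.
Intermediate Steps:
B(O) = 2 + 5/O
v(G) = G²/3 (v(G) = (2 + 5/(-3))*G² = (2 + 5*(-⅓))*G² = (2 - 5/3)*G² = G²/3)
(v(-7) + 113)² = ((⅓)*(-7)² + 113)² = ((⅓)*49 + 113)² = (49/3 + 113)² = (388/3)² = 150544/9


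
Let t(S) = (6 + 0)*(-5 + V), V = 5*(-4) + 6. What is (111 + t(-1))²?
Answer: 9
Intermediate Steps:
V = -14 (V = -20 + 6 = -14)
t(S) = -114 (t(S) = (6 + 0)*(-5 - 14) = 6*(-19) = -114)
(111 + t(-1))² = (111 - 114)² = (-3)² = 9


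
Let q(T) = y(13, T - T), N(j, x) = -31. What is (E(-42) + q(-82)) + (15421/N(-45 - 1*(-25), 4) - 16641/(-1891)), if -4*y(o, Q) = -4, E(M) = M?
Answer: -1001571/1891 ≈ -529.65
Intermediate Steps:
y(o, Q) = 1 (y(o, Q) = -¼*(-4) = 1)
q(T) = 1
(E(-42) + q(-82)) + (15421/N(-45 - 1*(-25), 4) - 16641/(-1891)) = (-42 + 1) + (15421/(-31) - 16641/(-1891)) = -41 + (15421*(-1/31) - 16641*(-1/1891)) = -41 + (-15421/31 + 16641/1891) = -41 - 924040/1891 = -1001571/1891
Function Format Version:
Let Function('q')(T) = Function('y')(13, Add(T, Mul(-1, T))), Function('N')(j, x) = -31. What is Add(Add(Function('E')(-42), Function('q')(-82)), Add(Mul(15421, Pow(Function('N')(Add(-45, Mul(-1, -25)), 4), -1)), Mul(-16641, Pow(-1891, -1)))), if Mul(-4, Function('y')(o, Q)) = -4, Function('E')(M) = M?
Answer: Rational(-1001571, 1891) ≈ -529.65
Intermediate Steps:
Function('y')(o, Q) = 1 (Function('y')(o, Q) = Mul(Rational(-1, 4), -4) = 1)
Function('q')(T) = 1
Add(Add(Function('E')(-42), Function('q')(-82)), Add(Mul(15421, Pow(Function('N')(Add(-45, Mul(-1, -25)), 4), -1)), Mul(-16641, Pow(-1891, -1)))) = Add(Add(-42, 1), Add(Mul(15421, Pow(-31, -1)), Mul(-16641, Pow(-1891, -1)))) = Add(-41, Add(Mul(15421, Rational(-1, 31)), Mul(-16641, Rational(-1, 1891)))) = Add(-41, Add(Rational(-15421, 31), Rational(16641, 1891))) = Add(-41, Rational(-924040, 1891)) = Rational(-1001571, 1891)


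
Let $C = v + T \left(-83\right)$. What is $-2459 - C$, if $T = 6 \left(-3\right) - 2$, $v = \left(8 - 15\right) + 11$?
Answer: $-4123$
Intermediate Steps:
$v = 4$ ($v = -7 + 11 = 4$)
$T = -20$ ($T = -18 - 2 = -20$)
$C = 1664$ ($C = 4 - -1660 = 4 + 1660 = 1664$)
$-2459 - C = -2459 - 1664 = -4123$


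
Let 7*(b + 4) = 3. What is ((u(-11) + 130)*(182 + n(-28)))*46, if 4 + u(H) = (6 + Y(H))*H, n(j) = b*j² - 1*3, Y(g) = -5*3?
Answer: -27127350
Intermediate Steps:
b = -25/7 (b = -4 + (⅐)*3 = -4 + 3/7 = -25/7 ≈ -3.5714)
Y(g) = -15
n(j) = -3 - 25*j²/7 (n(j) = -25*j²/7 - 1*3 = -25*j²/7 - 3 = -3 - 25*j²/7)
u(H) = -4 - 9*H (u(H) = -4 + (6 - 15)*H = -4 - 9*H)
((u(-11) + 130)*(182 + n(-28)))*46 = (((-4 - 9*(-11)) + 130)*(182 + (-3 - 25/7*(-28)²)))*46 = (((-4 + 99) + 130)*(182 + (-3 - 25/7*784)))*46 = ((95 + 130)*(182 + (-3 - 2800)))*46 = (225*(182 - 2803))*46 = (225*(-2621))*46 = -589725*46 = -27127350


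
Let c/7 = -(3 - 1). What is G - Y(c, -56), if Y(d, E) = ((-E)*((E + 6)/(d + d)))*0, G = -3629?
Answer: -3629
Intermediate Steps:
c = -14 (c = 7*(-(3 - 1)) = 7*(-1*2) = 7*(-2) = -14)
Y(d, E) = 0 (Y(d, E) = ((-E)*((6 + E)/((2*d))))*0 = ((-E)*((6 + E)*(1/(2*d))))*0 = ((-E)*((6 + E)/(2*d)))*0 = -E*(6 + E)/(2*d)*0 = 0)
G - Y(c, -56) = -3629 - 1*0 = -3629 + 0 = -3629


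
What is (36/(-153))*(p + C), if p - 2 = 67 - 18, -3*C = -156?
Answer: -412/17 ≈ -24.235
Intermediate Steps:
C = 52 (C = -⅓*(-156) = 52)
p = 51 (p = 2 + (67 - 18) = 2 + 49 = 51)
(36/(-153))*(p + C) = (36/(-153))*(51 + 52) = (36*(-1/153))*103 = -4/17*103 = -412/17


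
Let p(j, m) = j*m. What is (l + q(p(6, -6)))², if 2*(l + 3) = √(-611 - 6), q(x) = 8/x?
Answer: (58 - 9*I*√617)²/324 ≈ -143.87 - 80.038*I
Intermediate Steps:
l = -3 + I*√617/2 (l = -3 + √(-611 - 6)/2 = -3 + √(-617)/2 = -3 + (I*√617)/2 = -3 + I*√617/2 ≈ -3.0 + 12.42*I)
(l + q(p(6, -6)))² = ((-3 + I*√617/2) + 8/((6*(-6))))² = ((-3 + I*√617/2) + 8/(-36))² = ((-3 + I*√617/2) + 8*(-1/36))² = ((-3 + I*√617/2) - 2/9)² = (-29/9 + I*√617/2)²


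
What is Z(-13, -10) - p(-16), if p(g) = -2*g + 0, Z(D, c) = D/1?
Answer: -45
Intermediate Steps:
Z(D, c) = D (Z(D, c) = D*1 = D)
p(g) = -2*g
Z(-13, -10) - p(-16) = -13 - (-2)*(-16) = -13 - 1*32 = -13 - 32 = -45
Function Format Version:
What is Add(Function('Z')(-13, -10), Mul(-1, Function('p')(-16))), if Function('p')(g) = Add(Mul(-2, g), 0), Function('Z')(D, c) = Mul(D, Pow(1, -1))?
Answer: -45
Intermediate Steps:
Function('Z')(D, c) = D (Function('Z')(D, c) = Mul(D, 1) = D)
Function('p')(g) = Mul(-2, g)
Add(Function('Z')(-13, -10), Mul(-1, Function('p')(-16))) = Add(-13, Mul(-1, Mul(-2, -16))) = Add(-13, Mul(-1, 32)) = Add(-13, -32) = -45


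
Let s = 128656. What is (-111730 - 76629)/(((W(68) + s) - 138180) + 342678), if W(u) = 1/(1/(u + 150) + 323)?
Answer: -13263298985/23459039128 ≈ -0.56538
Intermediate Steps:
W(u) = 1/(323 + 1/(150 + u)) (W(u) = 1/(1/(150 + u) + 323) = 1/(323 + 1/(150 + u)))
(-111730 - 76629)/(((W(68) + s) - 138180) + 342678) = (-111730 - 76629)/((((150 + 68)/(48451 + 323*68) + 128656) - 138180) + 342678) = -188359/(((218/(48451 + 21964) + 128656) - 138180) + 342678) = -188359/(((218/70415 + 128656) - 138180) + 342678) = -188359/((9059312458/70415 - 138180) + 342678) = -188359/(-670632242/70415 + 342678) = -188359/23459039128/70415 = -188359*70415/23459039128 = -13263298985/23459039128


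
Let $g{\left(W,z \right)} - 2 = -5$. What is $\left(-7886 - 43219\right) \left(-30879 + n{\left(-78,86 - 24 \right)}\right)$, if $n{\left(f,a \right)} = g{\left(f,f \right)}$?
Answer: $1578224610$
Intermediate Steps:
$g{\left(W,z \right)} = -3$ ($g{\left(W,z \right)} = 2 - 5 = -3$)
$n{\left(f,a \right)} = -3$
$\left(-7886 - 43219\right) \left(-30879 + n{\left(-78,86 - 24 \right)}\right) = \left(-7886 - 43219\right) \left(-30879 - 3\right) = \left(-51105\right) \left(-30882\right) = 1578224610$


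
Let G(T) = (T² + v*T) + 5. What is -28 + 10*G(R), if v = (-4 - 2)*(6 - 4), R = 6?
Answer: -338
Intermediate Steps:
v = -12 (v = -6*2 = -12)
G(T) = 5 + T² - 12*T (G(T) = (T² - 12*T) + 5 = 5 + T² - 12*T)
-28 + 10*G(R) = -28 + 10*(5 + 6² - 12*6) = -28 + 10*(5 + 36 - 72) = -28 + 10*(-31) = -28 - 310 = -338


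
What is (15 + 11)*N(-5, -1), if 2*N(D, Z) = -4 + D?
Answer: -117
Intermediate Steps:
N(D, Z) = -2 + D/2 (N(D, Z) = (-4 + D)/2 = -2 + D/2)
(15 + 11)*N(-5, -1) = (15 + 11)*(-2 + (½)*(-5)) = 26*(-2 - 5/2) = 26*(-9/2) = -117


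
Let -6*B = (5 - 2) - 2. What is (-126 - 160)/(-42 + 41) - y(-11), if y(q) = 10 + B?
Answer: 1657/6 ≈ 276.17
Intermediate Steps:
B = -⅙ (B = -((5 - 2) - 2)/6 = -(3 - 2)/6 = -⅙*1 = -⅙ ≈ -0.16667)
y(q) = 59/6 (y(q) = 10 - ⅙ = 59/6)
(-126 - 160)/(-42 + 41) - y(-11) = (-126 - 160)/(-42 + 41) - 1*59/6 = -286/(-1) - 59/6 = -286*(-1) - 59/6 = 286 - 59/6 = 1657/6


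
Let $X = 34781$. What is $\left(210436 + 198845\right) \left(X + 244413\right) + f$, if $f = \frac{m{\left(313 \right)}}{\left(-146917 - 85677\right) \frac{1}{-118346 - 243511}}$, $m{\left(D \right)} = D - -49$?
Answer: $\frac{13289118642575775}{116297} \approx 1.1427 \cdot 10^{11}$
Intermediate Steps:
$m{\left(D \right)} = 49 + D$ ($m{\left(D \right)} = D + 49 = 49 + D$)
$f = \frac{65496117}{116297}$ ($f = \frac{49 + 313}{\left(-146917 - 85677\right) \frac{1}{-118346 - 243511}} = \frac{362}{\left(-232594\right) \frac{1}{-361857}} = \frac{362}{\left(-232594\right) \left(- \frac{1}{361857}\right)} = \frac{362}{\frac{232594}{361857}} = 362 \cdot \frac{361857}{232594} = \frac{65496117}{116297} \approx 563.18$)
$\left(210436 + 198845\right) \left(X + 244413\right) + f = \left(210436 + 198845\right) \left(34781 + 244413\right) + \frac{65496117}{116297} = 409281 \cdot 279194 + \frac{65496117}{116297} = 114268799514 + \frac{65496117}{116297} = \frac{13289118642575775}{116297}$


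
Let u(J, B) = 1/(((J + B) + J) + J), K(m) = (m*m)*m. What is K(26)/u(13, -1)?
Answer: 667888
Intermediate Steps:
K(m) = m³ (K(m) = m²*m = m³)
u(J, B) = 1/(B + 3*J) (u(J, B) = 1/(((B + J) + J) + J) = 1/((B + 2*J) + J) = 1/(B + 3*J))
K(26)/u(13, -1) = 26³/(1/(-1 + 3*13)) = 17576/(1/(-1 + 39)) = 17576/(1/38) = 17576*38 = 667888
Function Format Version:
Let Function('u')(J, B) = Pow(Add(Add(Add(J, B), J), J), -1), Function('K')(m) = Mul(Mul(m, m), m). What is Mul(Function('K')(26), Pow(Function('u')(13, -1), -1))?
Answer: 667888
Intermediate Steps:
Function('K')(m) = Pow(m, 3) (Function('K')(m) = Mul(Pow(m, 2), m) = Pow(m, 3))
Function('u')(J, B) = Pow(Add(B, Mul(3, J)), -1) (Function('u')(J, B) = Pow(Add(Add(Add(B, J), J), J), -1) = Pow(Add(Add(B, Mul(2, J)), J), -1) = Pow(Add(B, Mul(3, J)), -1))
Mul(Function('K')(26), Pow(Function('u')(13, -1), -1)) = Mul(Pow(26, 3), Pow(Pow(Add(-1, Mul(3, 13)), -1), -1)) = Mul(17576, Pow(Pow(Add(-1, 39), -1), -1)) = Mul(17576, Pow(Pow(38, -1), -1)) = Mul(17576, Pow(Rational(1, 38), -1)) = Mul(17576, 38) = 667888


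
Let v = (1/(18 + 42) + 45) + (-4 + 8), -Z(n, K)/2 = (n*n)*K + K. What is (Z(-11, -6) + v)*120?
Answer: 181562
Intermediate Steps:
Z(n, K) = -2*K - 2*K*n² (Z(n, K) = -2*((n*n)*K + K) = -2*(n²*K + K) = -2*(K*n² + K) = -2*(K + K*n²) = -2*K - 2*K*n²)
v = 2941/60 (v = (1/60 + 45) + 4 = 2701/60 + 4 = 2941/60 ≈ 49.017)
(Z(-11, -6) + v)*120 = (-2*(-6)*(1 + (-11)²) + 2941/60)*120 = (-2*(-6)*(1 + 121) + 2941/60)*120 = (-2*(-6)*122 + 2941/60)*120 = (1464 + 2941/60)*120 = (90781/60)*120 = 181562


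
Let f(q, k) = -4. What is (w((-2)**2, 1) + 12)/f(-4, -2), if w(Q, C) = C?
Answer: -13/4 ≈ -3.2500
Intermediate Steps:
(w((-2)**2, 1) + 12)/f(-4, -2) = (1 + 12)/(-4) = 13*(-1/4) = -13/4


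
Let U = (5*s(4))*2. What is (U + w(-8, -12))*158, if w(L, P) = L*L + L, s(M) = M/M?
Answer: 10428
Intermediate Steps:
s(M) = 1
U = 10 (U = (5*1)*2 = 5*2 = 10)
w(L, P) = L + L² (w(L, P) = L² + L = L + L²)
(U + w(-8, -12))*158 = (10 - 8*(1 - 8))*158 = (10 - 8*(-7))*158 = (10 + 56)*158 = 66*158 = 10428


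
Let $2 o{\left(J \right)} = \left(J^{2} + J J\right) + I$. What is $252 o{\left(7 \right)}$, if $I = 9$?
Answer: $13482$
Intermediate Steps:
$o{\left(J \right)} = \frac{9}{2} + J^{2}$ ($o{\left(J \right)} = \frac{\left(J^{2} + J J\right) + 9}{2} = \frac{\left(J^{2} + J^{2}\right) + 9}{2} = \frac{2 J^{2} + 9}{2} = \frac{9 + 2 J^{2}}{2} = \frac{9}{2} + J^{2}$)
$252 o{\left(7 \right)} = 252 \left(\frac{9}{2} + 7^{2}\right) = 252 \left(\frac{9}{2} + 49\right) = 252 \cdot \frac{107}{2} = 13482$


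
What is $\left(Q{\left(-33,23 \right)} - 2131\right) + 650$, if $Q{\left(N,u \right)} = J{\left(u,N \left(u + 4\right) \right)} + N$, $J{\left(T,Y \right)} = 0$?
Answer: $-1514$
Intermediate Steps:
$Q{\left(N,u \right)} = N$ ($Q{\left(N,u \right)} = 0 + N = N$)
$\left(Q{\left(-33,23 \right)} - 2131\right) + 650 = \left(-33 - 2131\right) + 650 = -2164 + 650 = -1514$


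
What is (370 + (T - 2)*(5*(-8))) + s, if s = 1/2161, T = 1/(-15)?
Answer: 2934641/6483 ≈ 452.67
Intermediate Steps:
T = -1/15 ≈ -0.066667
s = 1/2161 ≈ 0.00046275
(370 + (T - 2)*(5*(-8))) + s = (370 + (-1/15 - 2)*(5*(-8))) + 1/2161 = (370 - 31/15*(-40)) + 1/2161 = (370 + 248/3) + 1/2161 = 1358/3 + 1/2161 = 2934641/6483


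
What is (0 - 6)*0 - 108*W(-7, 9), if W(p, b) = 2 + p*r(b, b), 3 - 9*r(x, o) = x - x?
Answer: 36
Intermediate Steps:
r(x, o) = 1/3 (r(x, o) = 1/3 - (x - x)/9 = 1/3 - 1/9*0 = 1/3 + 0 = 1/3)
W(p, b) = 2 + p/3 (W(p, b) = 2 + p*(1/3) = 2 + p/3)
(0 - 6)*0 - 108*W(-7, 9) = (0 - 6)*0 - 108*(2 + (1/3)*(-7)) = -6*0 - 108*(2 - 7/3) = 0 - 108*(-1/3) = 0 + 36 = 36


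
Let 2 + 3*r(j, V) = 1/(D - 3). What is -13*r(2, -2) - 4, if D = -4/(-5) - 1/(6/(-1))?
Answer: 1244/183 ≈ 6.7978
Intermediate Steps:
D = 29/30 (D = -4*(-1/5) - 1/(6*(-1)) = 4/5 - 1/(-6) = 4/5 - 1*(-1/6) = 4/5 + 1/6 = 29/30 ≈ 0.96667)
r(j, V) = -152/183 (r(j, V) = -2/3 + 1/(3*(29/30 - 3)) = -2/3 + 1/(3*(-61/30)) = -2/3 + (1/3)*(-30/61) = -2/3 - 10/61 = -152/183)
-13*r(2, -2) - 4 = -13*(-152/183) - 4 = 1976/183 - 4 = 1244/183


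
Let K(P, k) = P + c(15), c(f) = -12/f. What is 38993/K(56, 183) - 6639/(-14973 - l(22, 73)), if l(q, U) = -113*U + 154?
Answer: 671400817/949164 ≈ 707.36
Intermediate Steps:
l(q, U) = 154 - 113*U
K(P, k) = -⅘ + P (K(P, k) = P - 12/15 = P - 12*1/15 = P - ⅘ = -⅘ + P)
38993/K(56, 183) - 6639/(-14973 - l(22, 73)) = 38993/(-⅘ + 56) - 6639/(-14973 - (154 - 113*73)) = 38993/(276/5) - 6639/(-14973 - (154 - 8249)) = 38993*(5/276) - 6639/(-14973 - 1*(-8095)) = 194965/276 - 6639/(-14973 + 8095) = 194965/276 - 6639/(-6878) = 194965/276 - 6639*(-1/6878) = 194965/276 + 6639/6878 = 671400817/949164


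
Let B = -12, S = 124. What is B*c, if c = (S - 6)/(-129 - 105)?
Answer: 236/39 ≈ 6.0513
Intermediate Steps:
c = -59/117 (c = (124 - 6)/(-129 - 105) = 118/(-234) = 118*(-1/234) = -59/117 ≈ -0.50427)
B*c = -12*(-59/117) = 236/39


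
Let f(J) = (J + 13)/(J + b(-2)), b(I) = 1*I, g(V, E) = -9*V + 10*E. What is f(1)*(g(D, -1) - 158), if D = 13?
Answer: 3990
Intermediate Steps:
b(I) = I
f(J) = (13 + J)/(-2 + J) (f(J) = (J + 13)/(J - 2) = (13 + J)/(-2 + J))
f(1)*(g(D, -1) - 158) = ((13 + 1)/(-2 + 1))*((-9*13 + 10*(-1)) - 158) = (14/(-1))*((-117 - 10) - 158) = (-1*14)*(-127 - 158) = -14*(-285) = 3990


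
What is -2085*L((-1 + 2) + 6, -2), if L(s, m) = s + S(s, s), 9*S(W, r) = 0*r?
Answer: -14595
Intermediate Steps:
S(W, r) = 0 (S(W, r) = (0*r)/9 = (⅑)*0 = 0)
L(s, m) = s (L(s, m) = s + 0 = s)
-2085*L((-1 + 2) + 6, -2) = -2085*((-1 + 2) + 6) = -2085*(1 + 6) = -2085*7 = -14595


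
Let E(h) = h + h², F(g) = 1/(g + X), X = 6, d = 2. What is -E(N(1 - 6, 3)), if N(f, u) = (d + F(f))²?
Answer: -90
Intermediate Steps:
F(g) = 1/(6 + g) (F(g) = 1/(g + 6) = 1/(6 + g))
N(f, u) = (2 + 1/(6 + f))²
-E(N(1 - 6, 3)) = -(13 + 2*(1 - 6))²/(6 + (1 - 6))²*(1 + (13 + 2*(1 - 6))²/(6 + (1 - 6))²) = -(13 + 2*(-5))²/(6 - 5)²*(1 + (13 + 2*(-5))²/(6 - 5)²) = -(13 - 10)²/1²*(1 + (13 - 10)²/1²) = -1*3²*(1 + 1*3²) = -1*9*(1 + 1*9) = -9*(1 + 9) = -9*10 = -1*90 = -90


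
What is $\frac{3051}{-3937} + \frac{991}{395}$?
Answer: $\frac{2696422}{1555115} \approx 1.7339$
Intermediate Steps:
$\frac{3051}{-3937} + \frac{991}{395} = 3051 \left(- \frac{1}{3937}\right) + 991 \cdot \frac{1}{395} = - \frac{3051}{3937} + \frac{991}{395} = \frac{2696422}{1555115}$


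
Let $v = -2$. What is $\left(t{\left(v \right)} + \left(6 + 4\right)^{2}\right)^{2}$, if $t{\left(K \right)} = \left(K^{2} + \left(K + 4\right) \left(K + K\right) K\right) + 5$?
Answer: $15625$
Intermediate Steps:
$t{\left(K \right)} = 5 + K^{2} + 2 K^{2} \left(4 + K\right)$ ($t{\left(K \right)} = \left(K^{2} + \left(4 + K\right) 2 K K\right) + 5 = \left(K^{2} + 2 K \left(4 + K\right) K\right) + 5 = \left(K^{2} + 2 K^{2} \left(4 + K\right)\right) + 5 = 5 + K^{2} + 2 K^{2} \left(4 + K\right)$)
$\left(t{\left(v \right)} + \left(6 + 4\right)^{2}\right)^{2} = \left(\left(5 + 2 \left(-2\right)^{3} + 9 \left(-2\right)^{2}\right) + \left(6 + 4\right)^{2}\right)^{2} = \left(\left(5 + 2 \left(-8\right) + 9 \cdot 4\right) + 10^{2}\right)^{2} = \left(\left(5 - 16 + 36\right) + 100\right)^{2} = \left(25 + 100\right)^{2} = 125^{2} = 15625$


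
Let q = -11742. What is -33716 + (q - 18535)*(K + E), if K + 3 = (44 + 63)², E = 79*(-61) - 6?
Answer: -200497733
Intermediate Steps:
E = -4825 (E = -4819 - 6 = -4825)
K = 11446 (K = -3 + (44 + 63)² = -3 + 107² = -3 + 11449 = 11446)
-33716 + (q - 18535)*(K + E) = -33716 + (-11742 - 18535)*(11446 - 4825) = -33716 - 30277*6621 = -33716 - 200464017 = -200497733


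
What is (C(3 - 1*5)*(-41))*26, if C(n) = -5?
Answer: 5330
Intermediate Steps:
(C(3 - 1*5)*(-41))*26 = -5*(-41)*26 = 205*26 = 5330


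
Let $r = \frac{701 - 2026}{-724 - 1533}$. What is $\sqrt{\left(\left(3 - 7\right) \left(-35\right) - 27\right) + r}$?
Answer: $\frac{\sqrt{578618062}}{2257} \approx 10.658$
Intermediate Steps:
$r = \frac{1325}{2257}$ ($r = - \frac{1325}{-2257} = \left(-1325\right) \left(- \frac{1}{2257}\right) = \frac{1325}{2257} \approx 0.58706$)
$\sqrt{\left(\left(3 - 7\right) \left(-35\right) - 27\right) + r} = \sqrt{\left(\left(3 - 7\right) \left(-35\right) - 27\right) + \frac{1325}{2257}} = \sqrt{\left(\left(-4\right) \left(-35\right) - 27\right) + \frac{1325}{2257}} = \sqrt{\left(140 - 27\right) + \frac{1325}{2257}} = \sqrt{113 + \frac{1325}{2257}} = \sqrt{\frac{256366}{2257}} = \frac{\sqrt{578618062}}{2257}$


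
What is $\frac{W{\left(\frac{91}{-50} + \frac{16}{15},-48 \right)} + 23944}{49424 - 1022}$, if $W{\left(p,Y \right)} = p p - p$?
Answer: $\frac{538769719}{1089045000} \approx 0.49472$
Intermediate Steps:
$W{\left(p,Y \right)} = p^{2} - p$
$\frac{W{\left(\frac{91}{-50} + \frac{16}{15},-48 \right)} + 23944}{49424 - 1022} = \frac{\left(\frac{91}{-50} + \frac{16}{15}\right) \left(-1 + \left(\frac{91}{-50} + \frac{16}{15}\right)\right) + 23944}{49424 - 1022} = \frac{\left(91 \left(- \frac{1}{50}\right) + 16 \cdot \frac{1}{15}\right) \left(-1 + \left(91 \left(- \frac{1}{50}\right) + 16 \cdot \frac{1}{15}\right)\right) + 23944}{48402} = \left(\left(- \frac{91}{50} + \frac{16}{15}\right) \left(-1 + \left(- \frac{91}{50} + \frac{16}{15}\right)\right) + 23944\right) \frac{1}{48402} = \left(- \frac{113 \left(-1 - \frac{113}{150}\right)}{150} + 23944\right) \frac{1}{48402} = \left(\left(- \frac{113}{150}\right) \left(- \frac{263}{150}\right) + 23944\right) \frac{1}{48402} = \left(\frac{29719}{22500} + 23944\right) \frac{1}{48402} = \frac{538769719}{22500} \cdot \frac{1}{48402} = \frac{538769719}{1089045000}$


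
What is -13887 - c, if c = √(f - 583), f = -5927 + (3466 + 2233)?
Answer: -13887 - I*√811 ≈ -13887.0 - 28.478*I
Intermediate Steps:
f = -228 (f = -5927 + 5699 = -228)
c = I*√811 (c = √(-228 - 583) = √(-811) = I*√811 ≈ 28.478*I)
-13887 - c = -13887 - I*√811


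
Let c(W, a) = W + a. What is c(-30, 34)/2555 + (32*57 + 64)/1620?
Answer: 241516/206955 ≈ 1.1670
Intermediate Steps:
c(-30, 34)/2555 + (32*57 + 64)/1620 = (-30 + 34)/2555 + (32*57 + 64)/1620 = 4*(1/2555) + (1824 + 64)*(1/1620) = 4/2555 + 1888*(1/1620) = 4/2555 + 472/405 = 241516/206955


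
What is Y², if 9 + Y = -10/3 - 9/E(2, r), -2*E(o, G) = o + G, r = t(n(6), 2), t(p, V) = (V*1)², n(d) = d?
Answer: 784/9 ≈ 87.111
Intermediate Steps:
t(p, V) = V²
r = 4 (r = 2² = 4)
E(o, G) = -G/2 - o/2 (E(o, G) = -(o + G)/2 = -(G + o)/2 = -G/2 - o/2)
Y = -28/3 (Y = -9 + (-10/3 - 9/(-½*4 - ½*2)) = -9 + (-10*⅓ - 9/(-2 - 1)) = -9 + (-10/3 - 9/(-3)) = -9 + (-10/3 - 9*(-⅓)) = -9 + (-10/3 + 3) = -9 - ⅓ = -28/3 ≈ -9.3333)
Y² = (-28/3)² = 784/9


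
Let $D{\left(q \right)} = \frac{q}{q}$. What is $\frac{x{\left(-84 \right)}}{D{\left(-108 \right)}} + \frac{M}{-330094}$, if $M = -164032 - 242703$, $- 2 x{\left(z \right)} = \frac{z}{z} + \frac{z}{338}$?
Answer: $\frac{23888623}{27892943} \approx 0.85644$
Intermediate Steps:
$D{\left(q \right)} = 1$
$x{\left(z \right)} = - \frac{1}{2} - \frac{z}{676}$ ($x{\left(z \right)} = - \frac{\frac{z}{z} + \frac{z}{338}}{2} = - \frac{1 + z \frac{1}{338}}{2} = - \frac{1 + \frac{z}{338}}{2} = - \frac{1}{2} - \frac{z}{676}$)
$M = -406735$ ($M = -164032 - 242703 = -406735$)
$\frac{x{\left(-84 \right)}}{D{\left(-108 \right)}} + \frac{M}{-330094} = \frac{- \frac{1}{2} - - \frac{21}{169}}{1} - \frac{406735}{-330094} = \left(- \frac{1}{2} + \frac{21}{169}\right) 1 - - \frac{406735}{330094} = \left(- \frac{127}{338}\right) 1 + \frac{406735}{330094} = - \frac{127}{338} + \frac{406735}{330094} = \frac{23888623}{27892943}$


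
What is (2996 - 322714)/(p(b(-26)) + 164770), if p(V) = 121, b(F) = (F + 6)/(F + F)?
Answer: -319718/164891 ≈ -1.9390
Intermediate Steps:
b(F) = (6 + F)/(2*F) (b(F) = (6 + F)/((2*F)) = (6 + F)*(1/(2*F)) = (6 + F)/(2*F))
(2996 - 322714)/(p(b(-26)) + 164770) = (2996 - 322714)/(121 + 164770) = -319718/164891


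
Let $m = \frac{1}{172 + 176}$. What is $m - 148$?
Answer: $- \frac{51503}{348} \approx -148.0$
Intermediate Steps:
$m = \frac{1}{348} \approx 0.0028736$
$m - 148 = \frac{1}{348} - 148 = - \frac{51503}{348}$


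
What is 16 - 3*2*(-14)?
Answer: 100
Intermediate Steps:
16 - 3*2*(-14) = 16 - 6*(-14) = 16 + 84 = 100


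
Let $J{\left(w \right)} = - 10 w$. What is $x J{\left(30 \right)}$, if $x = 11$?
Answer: $-3300$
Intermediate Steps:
$x J{\left(30 \right)} = 11 \left(\left(-10\right) 30\right) = 11 \left(-300\right) = -3300$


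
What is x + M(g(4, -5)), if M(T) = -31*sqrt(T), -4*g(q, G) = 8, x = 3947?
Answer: 3947 - 31*I*sqrt(2) ≈ 3947.0 - 43.841*I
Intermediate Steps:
g(q, G) = -2 (g(q, G) = -1/4*8 = -2)
x + M(g(4, -5)) = 3947 - 31*I*sqrt(2)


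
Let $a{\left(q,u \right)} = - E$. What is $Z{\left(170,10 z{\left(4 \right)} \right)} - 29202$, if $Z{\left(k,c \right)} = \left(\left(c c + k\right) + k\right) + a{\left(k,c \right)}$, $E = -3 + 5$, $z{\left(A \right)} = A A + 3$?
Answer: $7236$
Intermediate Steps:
$z{\left(A \right)} = 3 + A^{2}$ ($z{\left(A \right)} = A^{2} + 3 = 3 + A^{2}$)
$E = 2$
$a{\left(q,u \right)} = -2$ ($a{\left(q,u \right)} = \left(-1\right) 2 = -2$)
$Z{\left(k,c \right)} = -2 + c^{2} + 2 k$ ($Z{\left(k,c \right)} = \left(\left(c c + k\right) + k\right) - 2 = \left(\left(c^{2} + k\right) + k\right) - 2 = \left(\left(k + c^{2}\right) + k\right) - 2 = \left(c^{2} + 2 k\right) - 2 = -2 + c^{2} + 2 k$)
$Z{\left(170,10 z{\left(4 \right)} \right)} - 29202 = \left(-2 + \left(10 \left(3 + 4^{2}\right)\right)^{2} + 2 \cdot 170\right) - 29202 = \left(-2 + \left(10 \left(3 + 16\right)\right)^{2} + 340\right) - 29202 = \left(-2 + \left(10 \cdot 19\right)^{2} + 340\right) - 29202 = \left(-2 + 190^{2} + 340\right) - 29202 = \left(-2 + 36100 + 340\right) - 29202 = 36438 - 29202 = 7236$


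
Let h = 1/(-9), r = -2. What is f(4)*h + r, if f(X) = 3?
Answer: -7/3 ≈ -2.3333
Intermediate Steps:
h = -1/9 ≈ -0.11111
f(4)*h + r = 3*(-1/9) - 2 = -1/3 - 2 = -7/3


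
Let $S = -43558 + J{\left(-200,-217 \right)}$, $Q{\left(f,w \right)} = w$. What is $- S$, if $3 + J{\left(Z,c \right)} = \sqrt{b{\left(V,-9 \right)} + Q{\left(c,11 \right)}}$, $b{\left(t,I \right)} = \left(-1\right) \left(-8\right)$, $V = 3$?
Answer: $43561 - \sqrt{19} \approx 43557.0$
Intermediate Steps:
$b{\left(t,I \right)} = 8$
$J{\left(Z,c \right)} = -3 + \sqrt{19}$ ($J{\left(Z,c \right)} = -3 + \sqrt{8 + 11} = -3 + \sqrt{19}$)
$S = -43561 + \sqrt{19}$ ($S = -43558 - \left(3 - \sqrt{19}\right) = -43561 + \sqrt{19} \approx -43557.0$)
$- S = - (-43561 + \sqrt{19}) = 43561 - \sqrt{19}$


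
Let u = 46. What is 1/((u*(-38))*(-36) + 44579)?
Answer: 1/107507 ≈ 9.3017e-6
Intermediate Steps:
1/((u*(-38))*(-36) + 44579) = 1/((46*(-38))*(-36) + 44579) = 1/(-1748*(-36) + 44579) = 1/(62928 + 44579) = 1/107507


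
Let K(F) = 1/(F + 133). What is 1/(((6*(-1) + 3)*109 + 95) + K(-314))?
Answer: -181/41993 ≈ -0.0043102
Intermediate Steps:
K(F) = 1/(133 + F)
1/(((6*(-1) + 3)*109 + 95) + K(-314)) = 1/(((6*(-1) + 3)*109 + 95) + 1/(133 - 314)) = 1/(((-6 + 3)*109 + 95) + 1/(-181)) = 1/((-3*109 + 95) - 1/181) = 1/((-327 + 95) - 1/181) = 1/(-232 - 1/181) = 1/(-41993/181) = -181/41993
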